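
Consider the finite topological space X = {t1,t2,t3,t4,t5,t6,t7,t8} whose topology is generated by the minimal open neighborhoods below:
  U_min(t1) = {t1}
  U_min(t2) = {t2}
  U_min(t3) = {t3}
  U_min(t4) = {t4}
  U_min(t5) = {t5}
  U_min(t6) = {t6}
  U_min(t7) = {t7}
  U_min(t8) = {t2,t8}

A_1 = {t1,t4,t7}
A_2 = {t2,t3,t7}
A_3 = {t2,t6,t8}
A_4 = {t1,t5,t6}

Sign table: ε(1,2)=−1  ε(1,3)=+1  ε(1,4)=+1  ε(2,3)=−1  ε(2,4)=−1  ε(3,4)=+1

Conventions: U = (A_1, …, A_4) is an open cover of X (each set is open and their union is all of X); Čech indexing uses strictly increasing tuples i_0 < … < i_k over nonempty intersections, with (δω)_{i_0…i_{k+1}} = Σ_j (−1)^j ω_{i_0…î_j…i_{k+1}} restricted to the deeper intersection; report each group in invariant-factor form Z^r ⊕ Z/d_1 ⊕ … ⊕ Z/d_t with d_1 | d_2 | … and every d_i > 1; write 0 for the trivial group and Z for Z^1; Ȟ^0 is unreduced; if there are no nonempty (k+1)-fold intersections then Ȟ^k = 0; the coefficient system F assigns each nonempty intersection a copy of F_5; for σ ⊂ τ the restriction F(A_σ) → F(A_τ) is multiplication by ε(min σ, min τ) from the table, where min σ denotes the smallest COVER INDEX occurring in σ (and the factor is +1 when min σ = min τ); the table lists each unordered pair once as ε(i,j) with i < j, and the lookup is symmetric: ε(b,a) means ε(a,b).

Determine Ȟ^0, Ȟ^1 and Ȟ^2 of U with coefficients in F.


Ȟ^0(U;F) ≅ Z/5, Ȟ^1(U;F) ≅ Z/5 and Ȟ^2(U;F) ≅ 0

cover nerve:
  A12={t7} A14={t1} A23={t2} A34={t6}
C dims 4,4; δ0: rk_F5 3
Ȟ^0: (4−3)−0=1 ⇒ Z/5
Ȟ^1: (4−0)−3=1 ⇒ Z/5
Ȟ^2: (0−0)−0=0 ⇒ 0


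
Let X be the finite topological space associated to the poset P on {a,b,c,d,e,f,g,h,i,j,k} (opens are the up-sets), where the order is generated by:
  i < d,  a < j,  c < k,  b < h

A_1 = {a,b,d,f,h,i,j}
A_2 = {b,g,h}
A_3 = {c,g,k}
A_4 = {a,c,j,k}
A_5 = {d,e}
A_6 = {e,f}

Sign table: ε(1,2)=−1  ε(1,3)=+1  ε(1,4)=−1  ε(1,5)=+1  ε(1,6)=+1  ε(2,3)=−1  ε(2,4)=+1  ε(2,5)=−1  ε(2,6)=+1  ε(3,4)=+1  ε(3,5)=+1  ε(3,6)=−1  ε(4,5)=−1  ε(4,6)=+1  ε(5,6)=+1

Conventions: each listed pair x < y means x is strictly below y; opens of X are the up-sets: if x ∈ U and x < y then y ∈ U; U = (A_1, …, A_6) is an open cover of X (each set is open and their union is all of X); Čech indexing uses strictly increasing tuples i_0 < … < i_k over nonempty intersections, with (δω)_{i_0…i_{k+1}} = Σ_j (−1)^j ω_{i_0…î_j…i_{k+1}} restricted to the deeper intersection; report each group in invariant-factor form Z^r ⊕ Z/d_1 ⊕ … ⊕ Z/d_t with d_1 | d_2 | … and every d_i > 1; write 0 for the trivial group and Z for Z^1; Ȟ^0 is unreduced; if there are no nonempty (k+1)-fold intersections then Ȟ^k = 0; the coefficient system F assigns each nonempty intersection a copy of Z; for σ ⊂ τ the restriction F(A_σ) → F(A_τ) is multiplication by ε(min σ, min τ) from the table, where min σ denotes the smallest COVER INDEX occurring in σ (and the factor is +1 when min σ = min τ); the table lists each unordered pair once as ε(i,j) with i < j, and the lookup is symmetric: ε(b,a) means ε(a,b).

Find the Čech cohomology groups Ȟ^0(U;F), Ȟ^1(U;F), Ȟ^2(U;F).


intersection data:
  A12={b,h} A14={a,j} A15={d} A16={f} A23={g} A34={c,k} A56={e}
C dims 6,7; δ0: rk 6, SNF 1^5·2
Ȟ^0 = (6 − 6) − 0 = 0, so Ȟ^0 ≅ 0
Ȟ^1 = (7 − 0) − 6 = 1 plus torsion [2], so Ȟ^1 ≅ Z ⊕ Z/2
Ȟ^2 = (0 − 0) − 0 = 0, so Ȟ^2 ≅ 0

Ȟ^0 = 0; Ȟ^1 = Z ⊕ Z/2; Ȟ^2 = 0


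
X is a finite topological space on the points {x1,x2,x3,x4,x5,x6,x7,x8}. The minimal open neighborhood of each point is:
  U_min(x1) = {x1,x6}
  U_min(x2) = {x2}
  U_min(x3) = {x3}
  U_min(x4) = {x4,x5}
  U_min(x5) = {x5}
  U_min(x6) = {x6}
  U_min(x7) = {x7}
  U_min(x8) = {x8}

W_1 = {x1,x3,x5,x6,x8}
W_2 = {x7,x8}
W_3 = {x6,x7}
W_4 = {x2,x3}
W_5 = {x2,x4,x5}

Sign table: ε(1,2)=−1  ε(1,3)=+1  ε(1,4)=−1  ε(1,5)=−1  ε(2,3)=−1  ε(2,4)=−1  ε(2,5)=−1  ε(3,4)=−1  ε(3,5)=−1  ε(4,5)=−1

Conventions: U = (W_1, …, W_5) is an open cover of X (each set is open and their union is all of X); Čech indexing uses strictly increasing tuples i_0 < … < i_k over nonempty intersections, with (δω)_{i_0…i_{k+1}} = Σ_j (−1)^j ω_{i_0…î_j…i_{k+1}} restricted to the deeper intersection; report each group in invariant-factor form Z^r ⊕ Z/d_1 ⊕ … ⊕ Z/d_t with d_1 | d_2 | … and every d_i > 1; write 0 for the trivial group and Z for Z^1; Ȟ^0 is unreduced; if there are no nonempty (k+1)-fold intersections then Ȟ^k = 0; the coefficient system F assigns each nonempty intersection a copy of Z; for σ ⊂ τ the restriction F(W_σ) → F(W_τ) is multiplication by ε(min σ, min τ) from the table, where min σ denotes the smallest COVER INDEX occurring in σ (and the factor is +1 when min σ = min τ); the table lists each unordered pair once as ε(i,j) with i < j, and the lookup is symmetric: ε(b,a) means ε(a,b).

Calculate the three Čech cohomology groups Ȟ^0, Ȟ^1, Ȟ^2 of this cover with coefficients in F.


intersection data:
  W12={x8} W13={x6} W14={x3} W15={x5} W23={x7} W45={x2}
C dims 5,6; δ0: rk 5, SNF 1^4·2
Ȟ^0 = (5 − 5) − 0 = 0, so Ȟ^0 ≅ 0
Ȟ^1 = (6 − 0) − 5 = 1 plus torsion [2], so Ȟ^1 ≅ Z ⊕ Z/2
Ȟ^2 = (0 − 0) − 0 = 0, so Ȟ^2 ≅ 0

Ȟ^0 ≅ 0, Ȟ^1 ≅ Z ⊕ Z/2, Ȟ^2 ≅ 0


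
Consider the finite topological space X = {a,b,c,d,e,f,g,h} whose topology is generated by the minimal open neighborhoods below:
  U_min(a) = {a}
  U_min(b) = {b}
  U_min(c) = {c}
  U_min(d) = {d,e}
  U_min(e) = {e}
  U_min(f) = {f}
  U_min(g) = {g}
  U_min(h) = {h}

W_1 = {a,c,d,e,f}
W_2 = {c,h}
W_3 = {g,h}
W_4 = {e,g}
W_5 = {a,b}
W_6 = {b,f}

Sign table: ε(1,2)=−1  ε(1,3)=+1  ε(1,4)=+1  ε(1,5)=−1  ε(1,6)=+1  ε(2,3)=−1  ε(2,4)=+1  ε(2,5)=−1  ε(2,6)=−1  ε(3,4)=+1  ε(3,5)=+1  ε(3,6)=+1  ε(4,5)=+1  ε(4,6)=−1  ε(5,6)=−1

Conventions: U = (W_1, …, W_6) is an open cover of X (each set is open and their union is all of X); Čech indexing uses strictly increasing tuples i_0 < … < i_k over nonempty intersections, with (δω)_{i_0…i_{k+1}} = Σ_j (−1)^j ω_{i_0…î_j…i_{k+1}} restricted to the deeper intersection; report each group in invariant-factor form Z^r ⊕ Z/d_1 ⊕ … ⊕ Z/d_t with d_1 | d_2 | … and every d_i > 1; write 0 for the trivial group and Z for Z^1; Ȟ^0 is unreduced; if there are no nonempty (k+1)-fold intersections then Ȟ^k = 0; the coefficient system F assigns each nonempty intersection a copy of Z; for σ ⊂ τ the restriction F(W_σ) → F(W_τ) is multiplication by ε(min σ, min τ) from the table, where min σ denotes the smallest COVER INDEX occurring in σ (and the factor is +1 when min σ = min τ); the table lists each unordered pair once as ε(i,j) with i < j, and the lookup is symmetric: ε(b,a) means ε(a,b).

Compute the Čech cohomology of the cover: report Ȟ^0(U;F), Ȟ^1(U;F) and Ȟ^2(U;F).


cover nerve:
  W12={c} W14={e} W15={a} W16={f} W23={h} W34={g} W56={b}
C dims 6,7; δ0: rk 5, SNF 1^5
Ȟ^0: (6−5)−0=1 ⇒ Z
Ȟ^1: (7−0)−5=2 ⇒ Z^2
Ȟ^2: (0−0)−0=0 ⇒ 0

Ȟ^0 ≅ Z,  Ȟ^1 ≅ Z^2,  Ȟ^2 ≅ 0


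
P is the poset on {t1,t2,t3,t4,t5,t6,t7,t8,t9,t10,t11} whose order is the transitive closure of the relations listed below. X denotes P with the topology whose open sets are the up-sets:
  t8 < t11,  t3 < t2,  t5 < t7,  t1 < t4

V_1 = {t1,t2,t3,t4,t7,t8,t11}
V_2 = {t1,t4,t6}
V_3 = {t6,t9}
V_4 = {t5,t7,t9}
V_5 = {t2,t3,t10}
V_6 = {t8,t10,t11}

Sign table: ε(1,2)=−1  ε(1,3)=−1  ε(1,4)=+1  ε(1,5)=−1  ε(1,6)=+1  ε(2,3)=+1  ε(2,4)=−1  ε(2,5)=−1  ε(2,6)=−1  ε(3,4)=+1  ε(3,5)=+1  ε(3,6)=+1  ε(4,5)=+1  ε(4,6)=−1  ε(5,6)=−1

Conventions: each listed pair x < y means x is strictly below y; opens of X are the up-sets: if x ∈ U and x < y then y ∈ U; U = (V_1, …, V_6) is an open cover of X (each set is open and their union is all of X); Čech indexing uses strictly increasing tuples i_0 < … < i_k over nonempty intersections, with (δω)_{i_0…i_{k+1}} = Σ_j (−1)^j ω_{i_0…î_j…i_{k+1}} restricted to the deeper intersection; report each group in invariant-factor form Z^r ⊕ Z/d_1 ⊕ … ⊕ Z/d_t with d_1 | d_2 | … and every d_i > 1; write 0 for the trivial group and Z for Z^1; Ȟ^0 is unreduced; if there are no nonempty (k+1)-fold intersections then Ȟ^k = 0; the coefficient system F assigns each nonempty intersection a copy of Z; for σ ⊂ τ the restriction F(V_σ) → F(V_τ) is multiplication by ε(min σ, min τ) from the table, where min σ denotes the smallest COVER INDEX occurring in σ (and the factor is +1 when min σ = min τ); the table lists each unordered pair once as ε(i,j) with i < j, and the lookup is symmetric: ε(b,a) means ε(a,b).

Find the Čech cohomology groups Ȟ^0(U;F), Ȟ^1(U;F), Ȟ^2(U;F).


intersection data:
  V12={t1,t4} V14={t7} V15={t2,t3} V16={t8,t11} V23={t6} V34={t9} V56={t10}
C dims 6,7; δ0: rk 6, SNF 1^5·2
Ȟ^0 = (6 − 6) − 0 = 0, so Ȟ^0 ≅ 0
Ȟ^1 = (7 − 0) − 6 = 1 plus torsion [2], so Ȟ^1 ≅ Z ⊕ Z/2
Ȟ^2 = (0 − 0) − 0 = 0, so Ȟ^2 ≅ 0

Ȟ^0 = 0; Ȟ^1 = Z ⊕ Z/2; Ȟ^2 = 0


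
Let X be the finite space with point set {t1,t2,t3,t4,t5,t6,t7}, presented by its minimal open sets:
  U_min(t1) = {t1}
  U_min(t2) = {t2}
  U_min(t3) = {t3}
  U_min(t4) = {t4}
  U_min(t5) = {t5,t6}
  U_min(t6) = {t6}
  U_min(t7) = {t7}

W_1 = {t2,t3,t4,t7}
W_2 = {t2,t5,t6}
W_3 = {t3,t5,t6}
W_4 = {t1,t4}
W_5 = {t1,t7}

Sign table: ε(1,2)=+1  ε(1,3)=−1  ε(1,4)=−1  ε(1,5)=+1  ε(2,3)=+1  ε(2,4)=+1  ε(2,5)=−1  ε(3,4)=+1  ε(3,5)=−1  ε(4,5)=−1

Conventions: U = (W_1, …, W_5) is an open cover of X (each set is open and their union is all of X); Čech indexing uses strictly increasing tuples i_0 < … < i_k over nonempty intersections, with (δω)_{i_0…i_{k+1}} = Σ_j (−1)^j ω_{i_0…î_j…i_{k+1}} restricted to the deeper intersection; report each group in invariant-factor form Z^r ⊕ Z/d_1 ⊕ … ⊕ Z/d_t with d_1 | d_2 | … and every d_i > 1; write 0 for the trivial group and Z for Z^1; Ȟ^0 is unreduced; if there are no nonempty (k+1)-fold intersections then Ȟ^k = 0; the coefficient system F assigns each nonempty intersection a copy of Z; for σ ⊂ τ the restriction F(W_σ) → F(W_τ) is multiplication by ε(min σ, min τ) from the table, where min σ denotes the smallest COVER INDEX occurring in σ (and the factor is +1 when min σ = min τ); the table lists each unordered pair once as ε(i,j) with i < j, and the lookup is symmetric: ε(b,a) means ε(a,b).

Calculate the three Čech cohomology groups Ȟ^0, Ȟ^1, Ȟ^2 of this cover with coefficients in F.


nerve of the cover:
  W12={t2} W13={t3} W14={t4} W15={t7} W23={t5,t6} W45={t1}
C dims 5,6; δ0: rk 5, SNF 1^4·2
Ȟ^0 = (5 − 5) − 0 = 0, so Ȟ^0 ≅ 0
Ȟ^1 = (6 − 0) − 5 = 1 plus torsion [2], so Ȟ^1 ≅ Z ⊕ Z/2
Ȟ^2 = (0 − 0) − 0 = 0, so Ȟ^2 ≅ 0

Ȟ^0(U;F) ≅ 0,  Ȟ^1(U;F) ≅ Z ⊕ Z/2,  Ȟ^2(U;F) ≅ 0


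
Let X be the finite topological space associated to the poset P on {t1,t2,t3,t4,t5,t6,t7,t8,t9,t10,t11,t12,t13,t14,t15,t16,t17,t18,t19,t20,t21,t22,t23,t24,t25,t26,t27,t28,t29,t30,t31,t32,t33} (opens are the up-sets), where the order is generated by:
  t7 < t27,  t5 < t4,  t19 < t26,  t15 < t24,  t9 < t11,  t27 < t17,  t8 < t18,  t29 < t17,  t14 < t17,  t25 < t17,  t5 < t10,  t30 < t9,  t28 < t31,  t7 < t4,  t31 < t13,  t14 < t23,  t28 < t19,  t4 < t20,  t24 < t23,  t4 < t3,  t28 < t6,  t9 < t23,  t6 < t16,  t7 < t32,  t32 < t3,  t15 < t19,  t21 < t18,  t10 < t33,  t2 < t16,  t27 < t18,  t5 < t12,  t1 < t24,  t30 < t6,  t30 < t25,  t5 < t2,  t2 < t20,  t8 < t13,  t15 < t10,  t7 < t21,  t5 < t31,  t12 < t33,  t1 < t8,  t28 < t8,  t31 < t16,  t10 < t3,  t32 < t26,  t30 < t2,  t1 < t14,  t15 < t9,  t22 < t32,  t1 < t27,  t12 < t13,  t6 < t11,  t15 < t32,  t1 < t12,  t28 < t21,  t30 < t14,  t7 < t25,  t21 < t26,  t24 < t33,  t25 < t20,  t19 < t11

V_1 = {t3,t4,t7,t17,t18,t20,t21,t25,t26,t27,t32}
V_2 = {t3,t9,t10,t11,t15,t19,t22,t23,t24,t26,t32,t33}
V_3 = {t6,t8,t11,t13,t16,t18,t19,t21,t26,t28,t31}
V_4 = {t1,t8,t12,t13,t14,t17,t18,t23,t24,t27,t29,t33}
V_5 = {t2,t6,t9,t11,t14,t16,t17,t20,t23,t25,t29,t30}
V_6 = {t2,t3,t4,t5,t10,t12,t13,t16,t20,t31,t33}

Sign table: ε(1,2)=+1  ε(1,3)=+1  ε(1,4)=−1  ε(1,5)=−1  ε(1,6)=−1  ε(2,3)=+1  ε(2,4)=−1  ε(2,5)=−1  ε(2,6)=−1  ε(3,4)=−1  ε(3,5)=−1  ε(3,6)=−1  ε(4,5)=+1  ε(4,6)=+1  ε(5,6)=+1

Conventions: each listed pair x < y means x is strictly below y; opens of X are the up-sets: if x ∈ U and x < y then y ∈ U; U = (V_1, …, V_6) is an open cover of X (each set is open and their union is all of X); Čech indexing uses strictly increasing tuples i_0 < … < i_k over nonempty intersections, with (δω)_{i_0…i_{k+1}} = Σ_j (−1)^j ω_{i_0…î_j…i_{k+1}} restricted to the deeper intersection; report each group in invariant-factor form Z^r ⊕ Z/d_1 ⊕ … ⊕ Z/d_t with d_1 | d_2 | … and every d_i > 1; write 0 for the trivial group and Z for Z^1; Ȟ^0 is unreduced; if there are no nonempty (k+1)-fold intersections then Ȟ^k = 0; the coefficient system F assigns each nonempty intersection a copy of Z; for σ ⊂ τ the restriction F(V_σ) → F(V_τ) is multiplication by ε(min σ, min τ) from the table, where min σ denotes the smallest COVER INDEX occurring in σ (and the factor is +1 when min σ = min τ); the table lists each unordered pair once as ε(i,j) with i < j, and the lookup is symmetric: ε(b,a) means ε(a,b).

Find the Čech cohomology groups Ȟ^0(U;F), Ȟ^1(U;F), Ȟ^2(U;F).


intersection data:
  V12={t3,t26,t32} V13={t18,t21,t26} V14={t17,t18,t27} V15={t17,t20,t25} V16={t3,t4,t20} V23={t11,t19,t26} V24={t23,t24,t33} V25={t9,t11,t23} V26={t3,t10,t33} V34={t8,t13,t18} V35={t6,t11,t16} V36={t13,t16,t31} V45={t14,t17,t23,t29} V46={t12,t13,t33} V56={t2,t16,t20}
  V123={t26} V126={t3} V134={t18} V145={t17} V156={t20} V235={t11} V245={t23} V246={t33} V346={t13} V356={t16}
C dims 6,15,10; δ0: rk 5, SNF 1^5; δ1: rk 10, SNF 1^9·2
Ȟ^0 = (6 − 5) − 0 = 1, so Ȟ^0 ≅ Z
Ȟ^1 = (15 − 10) − 5 = 0, so Ȟ^1 ≅ 0
Ȟ^2 = (10 − 0) − 10 = 0 plus torsion [2], so Ȟ^2 ≅ Z/2

Ȟ^0 ≅ Z, Ȟ^1 ≅ 0 and Ȟ^2 ≅ Z/2


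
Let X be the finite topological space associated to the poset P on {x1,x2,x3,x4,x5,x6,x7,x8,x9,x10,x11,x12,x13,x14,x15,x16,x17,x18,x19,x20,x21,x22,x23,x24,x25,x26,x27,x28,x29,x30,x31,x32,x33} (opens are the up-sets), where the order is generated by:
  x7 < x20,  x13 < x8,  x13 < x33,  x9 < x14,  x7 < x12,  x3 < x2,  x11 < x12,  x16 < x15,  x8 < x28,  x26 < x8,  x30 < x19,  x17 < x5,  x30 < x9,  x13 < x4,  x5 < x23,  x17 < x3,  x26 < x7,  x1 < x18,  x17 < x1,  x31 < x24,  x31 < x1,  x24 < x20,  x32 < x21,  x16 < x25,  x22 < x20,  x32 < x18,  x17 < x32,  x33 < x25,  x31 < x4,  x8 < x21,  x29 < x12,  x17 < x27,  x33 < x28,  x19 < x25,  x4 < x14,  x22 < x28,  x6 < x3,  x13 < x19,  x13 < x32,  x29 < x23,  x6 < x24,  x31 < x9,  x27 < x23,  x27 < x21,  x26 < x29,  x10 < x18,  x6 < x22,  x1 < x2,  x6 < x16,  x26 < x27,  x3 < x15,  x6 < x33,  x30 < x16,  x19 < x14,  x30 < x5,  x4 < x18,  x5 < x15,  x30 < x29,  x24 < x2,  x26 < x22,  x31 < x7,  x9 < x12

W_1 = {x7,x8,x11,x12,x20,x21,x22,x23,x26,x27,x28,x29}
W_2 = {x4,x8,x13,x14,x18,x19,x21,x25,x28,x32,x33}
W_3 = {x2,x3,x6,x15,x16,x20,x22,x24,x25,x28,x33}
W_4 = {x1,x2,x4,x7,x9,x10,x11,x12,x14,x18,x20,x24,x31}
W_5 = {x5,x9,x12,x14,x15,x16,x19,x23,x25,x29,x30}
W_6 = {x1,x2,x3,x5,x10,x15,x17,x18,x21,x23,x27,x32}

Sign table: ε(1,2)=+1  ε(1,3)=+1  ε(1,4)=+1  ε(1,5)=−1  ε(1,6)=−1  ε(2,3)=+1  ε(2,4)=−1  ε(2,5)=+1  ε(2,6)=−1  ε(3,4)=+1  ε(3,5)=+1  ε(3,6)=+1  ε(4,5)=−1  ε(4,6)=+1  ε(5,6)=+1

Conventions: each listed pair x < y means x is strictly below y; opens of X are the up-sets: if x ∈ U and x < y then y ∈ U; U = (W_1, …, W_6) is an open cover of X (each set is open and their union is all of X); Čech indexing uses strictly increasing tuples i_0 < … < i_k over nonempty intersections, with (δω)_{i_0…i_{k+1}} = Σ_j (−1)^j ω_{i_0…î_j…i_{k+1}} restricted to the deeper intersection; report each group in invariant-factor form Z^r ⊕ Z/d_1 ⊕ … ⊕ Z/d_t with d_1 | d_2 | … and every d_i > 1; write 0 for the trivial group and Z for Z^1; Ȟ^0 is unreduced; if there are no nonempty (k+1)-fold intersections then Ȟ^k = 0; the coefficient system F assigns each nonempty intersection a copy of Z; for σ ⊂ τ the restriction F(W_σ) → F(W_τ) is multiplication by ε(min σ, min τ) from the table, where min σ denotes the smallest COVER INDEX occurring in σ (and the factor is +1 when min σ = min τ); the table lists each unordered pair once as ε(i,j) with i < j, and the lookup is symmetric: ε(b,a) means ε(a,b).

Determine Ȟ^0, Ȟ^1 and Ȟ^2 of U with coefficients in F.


cover nerve:
  W12={x8,x21,x28} W13={x20,x22,x28} W14={x7,x11,x12,x20} W15={x12,x23,x29} W16={x21,x23,x27} W23={x25,x28,x33} W24={x4,x14,x18} W25={x14,x19,x25} W26={x18,x21,x32} W34={x2,x20,x24} W35={x15,x16,x25} W36={x2,x3,x15} W45={x9,x12,x14} W46={x1,x2,x10,x18} W56={x5,x15,x23}
  W123={x28} W126={x21} W134={x20} W145={x12} W156={x23} W235={x25} W245={x14} W246={x18} W346={x2} W356={x15}
C dims 6,15,10; δ0: rk 6, SNF 1^5·2; δ1: rk 9, SNF 1^9
Ȟ^0: (6−6)−0=0 ⇒ 0
Ȟ^1: (15−9)−6=0 plus torsion [2] ⇒ Z/2
Ȟ^2: (10−0)−9=1 ⇒ Z

Ȟ^0(U;F) ≅ 0; Ȟ^1(U;F) ≅ Z/2; Ȟ^2(U;F) ≅ Z


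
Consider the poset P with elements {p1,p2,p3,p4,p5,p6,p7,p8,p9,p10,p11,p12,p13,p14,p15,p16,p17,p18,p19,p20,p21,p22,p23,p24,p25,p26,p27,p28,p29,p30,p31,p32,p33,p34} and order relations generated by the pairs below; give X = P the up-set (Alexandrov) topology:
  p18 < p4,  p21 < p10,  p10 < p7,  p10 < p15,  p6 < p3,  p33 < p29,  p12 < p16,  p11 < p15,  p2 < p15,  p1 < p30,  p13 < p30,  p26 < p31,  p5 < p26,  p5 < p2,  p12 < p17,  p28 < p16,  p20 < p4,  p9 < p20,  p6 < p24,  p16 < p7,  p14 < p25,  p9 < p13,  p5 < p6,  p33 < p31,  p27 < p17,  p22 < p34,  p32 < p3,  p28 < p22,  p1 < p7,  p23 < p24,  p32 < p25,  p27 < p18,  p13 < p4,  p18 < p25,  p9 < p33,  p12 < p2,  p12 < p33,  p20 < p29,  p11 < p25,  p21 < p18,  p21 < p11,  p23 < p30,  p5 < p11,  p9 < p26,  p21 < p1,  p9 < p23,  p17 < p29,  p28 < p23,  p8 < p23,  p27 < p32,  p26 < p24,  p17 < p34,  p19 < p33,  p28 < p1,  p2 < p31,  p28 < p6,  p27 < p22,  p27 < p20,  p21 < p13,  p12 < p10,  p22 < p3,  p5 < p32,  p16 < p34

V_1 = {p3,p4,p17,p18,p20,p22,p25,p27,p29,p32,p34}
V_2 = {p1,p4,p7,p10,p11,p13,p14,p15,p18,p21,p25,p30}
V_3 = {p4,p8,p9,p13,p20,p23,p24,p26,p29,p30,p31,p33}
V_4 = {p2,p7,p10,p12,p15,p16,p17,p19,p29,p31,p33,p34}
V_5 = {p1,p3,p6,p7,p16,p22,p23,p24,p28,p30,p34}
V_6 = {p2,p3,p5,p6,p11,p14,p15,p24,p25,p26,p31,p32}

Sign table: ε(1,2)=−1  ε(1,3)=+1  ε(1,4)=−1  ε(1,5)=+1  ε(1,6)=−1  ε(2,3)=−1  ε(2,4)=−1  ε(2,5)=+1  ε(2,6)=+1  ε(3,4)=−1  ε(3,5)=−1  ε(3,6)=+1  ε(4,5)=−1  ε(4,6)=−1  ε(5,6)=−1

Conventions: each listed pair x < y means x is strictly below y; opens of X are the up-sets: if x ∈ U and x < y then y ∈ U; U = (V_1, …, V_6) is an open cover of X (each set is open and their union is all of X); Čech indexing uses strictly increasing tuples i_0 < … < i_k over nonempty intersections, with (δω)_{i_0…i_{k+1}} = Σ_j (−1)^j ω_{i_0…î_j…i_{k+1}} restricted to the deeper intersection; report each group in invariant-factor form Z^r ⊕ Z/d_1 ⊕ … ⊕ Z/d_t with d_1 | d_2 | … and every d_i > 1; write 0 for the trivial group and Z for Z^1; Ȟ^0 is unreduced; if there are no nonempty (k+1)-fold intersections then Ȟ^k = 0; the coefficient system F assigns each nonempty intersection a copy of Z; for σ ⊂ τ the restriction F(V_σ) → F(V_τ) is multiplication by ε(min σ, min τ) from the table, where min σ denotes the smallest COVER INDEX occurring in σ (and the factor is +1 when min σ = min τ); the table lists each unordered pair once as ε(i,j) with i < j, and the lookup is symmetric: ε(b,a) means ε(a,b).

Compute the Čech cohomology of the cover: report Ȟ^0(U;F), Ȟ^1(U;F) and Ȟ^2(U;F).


nerve simplices:
  V12={p4,p18,p25} V13={p4,p20,p29} V14={p17,p29,p34} V15={p3,p22,p34} V16={p3,p25,p32} V23={p4,p13,p30} V24={p7,p10,p15} V25={p1,p7,p30} V26={p11,p14,p15,p25} V34={p29,p31,p33} V35={p23,p24,p30} V36={p24,p26,p31} V45={p7,p16,p34} V46={p2,p15,p31} V56={p3,p6,p24}
  V123={p4} V126={p25} V134={p29} V145={p34} V156={p3} V235={p30} V245={p7} V246={p15} V346={p31} V356={p24}
C dims 6,15,10; δ0: rk 6, SNF 1^5·2; δ1: rk 9, SNF 1^9
degree 0: 6−6−0 = 0 → Ȟ^0 ≅ 0
degree 1: 15−9−6 = 0 plus torsion [2] → Ȟ^1 ≅ Z/2
degree 2: 10−0−9 = 1 → Ȟ^2 ≅ Z

Ȟ^0 ≅ 0, Ȟ^1 ≅ Z/2 and Ȟ^2 ≅ Z


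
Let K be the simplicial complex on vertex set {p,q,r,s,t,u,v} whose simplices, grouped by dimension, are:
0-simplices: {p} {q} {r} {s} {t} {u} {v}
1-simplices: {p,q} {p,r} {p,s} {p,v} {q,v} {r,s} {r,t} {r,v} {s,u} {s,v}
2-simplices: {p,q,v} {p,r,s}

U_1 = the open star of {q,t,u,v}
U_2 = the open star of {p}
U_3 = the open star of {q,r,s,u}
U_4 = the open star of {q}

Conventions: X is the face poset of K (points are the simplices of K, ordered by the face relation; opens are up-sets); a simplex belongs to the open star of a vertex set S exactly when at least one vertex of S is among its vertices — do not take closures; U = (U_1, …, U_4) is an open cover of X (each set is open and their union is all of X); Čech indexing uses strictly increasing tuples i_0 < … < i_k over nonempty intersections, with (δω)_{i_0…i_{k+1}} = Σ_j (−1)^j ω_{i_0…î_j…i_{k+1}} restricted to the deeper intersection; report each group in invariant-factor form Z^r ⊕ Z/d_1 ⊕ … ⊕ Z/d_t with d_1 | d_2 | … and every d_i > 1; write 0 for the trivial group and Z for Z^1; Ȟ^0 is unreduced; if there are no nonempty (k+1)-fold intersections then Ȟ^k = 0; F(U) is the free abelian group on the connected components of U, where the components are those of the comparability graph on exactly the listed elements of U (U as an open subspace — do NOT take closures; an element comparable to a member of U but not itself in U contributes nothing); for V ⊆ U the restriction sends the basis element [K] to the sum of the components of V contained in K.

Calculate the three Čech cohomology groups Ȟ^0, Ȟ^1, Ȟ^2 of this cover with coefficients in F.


Ȟ^0 = Z, Ȟ^1 = Z^2 and Ȟ^2 = 0

nonempty intersections:
  U1={{q},{t},{u},{v},{p,q},{p,v},{q,v},{r,t},{r,v},{s,u},{s,v},{p,q,v}} U2={{p},{p,q},{p,r},{p,s},{p,v},{p,q,v},{p,r,s}} U3={{q},{r},{s},{u},{p,q},{p,r},{p,s},{q,v},{r,s},{r,t},{r,v},{s,u},{s,v},{p,q,v},{p,r,s}} U4={{q},{p,q},{q,v},{p,q,v}}
  U12={{p,q},{p,v},{p,q,v}} U13={{q},{u},{p,q},{q,v},{r,t},{r,v},{s,u},{s,v},{p,q,v}} U14={{q},{p,q},{q,v},{p,q,v}} U23={{p,q},{p,r},{p,s},{p,q,v},{p,r,s}} U24={{p,q},{p,q,v}} U34={{q},{p,q},{q,v},{p,q,v}}
  U123={{p,q},{p,q,v}} U124={{p,q},{p,q,v}} U134={{q},{p,q},{q,v},{p,q,v}} U234={{p,q},{p,q,v}}
  U1234={{p,q},{p,q,v}}
components per intersection:
  U1: {{q},{v},{p,q},{p,v},{q,v},{r,v},{s,v},{p,q,v}} {{t},{r,t}} {{u},{s,u}}
  U2: {{p},{p,q},{p,r},{p,s},{p,v},{p,q,v},{p,r,s}}
  U3: {{q},{p,q},{q,v},{p,q,v}} {{r},{s},{u},{p,r},{p,s},{r,s},{r,t},{r,v},{s,u},{s,v},{p,r,s}}
  U4: {{q},{p,q},{q,v},{p,q,v}}
  U12: {{p,q},{p,v},{p,q,v}}
  U13: {{q},{p,q},{q,v},{p,q,v}} {{u},{s,u}} {{r,t}} {{r,v}} {{s,v}}
  U14: {{q},{p,q},{q,v},{p,q,v}}
  U23: {{p,q},{p,q,v}} {{p,r},{p,s},{p,r,s}}
  U24: {{p,q},{p,q,v}}
  U34: {{q},{p,q},{q,v},{p,q,v}}
  U123: {{p,q},{p,q,v}}
  U124: {{p,q},{p,q,v}}
  U134: {{q},{p,q},{q,v},{p,q,v}}
  U234: {{p,q},{p,q,v}}
  U1234: {{p,q},{p,q,v}}
C dims 7,11,4,1; δ0: rk 6, SNF 1^6; δ1: rk 3, SNF 1^3; δ2: rk 1, SNF 1^1
Ȟ^0: (7−6)−0=1 ⇒ Z
Ȟ^1: (11−3)−6=2 ⇒ Z^2
Ȟ^2: (4−1)−3=0 ⇒ 0


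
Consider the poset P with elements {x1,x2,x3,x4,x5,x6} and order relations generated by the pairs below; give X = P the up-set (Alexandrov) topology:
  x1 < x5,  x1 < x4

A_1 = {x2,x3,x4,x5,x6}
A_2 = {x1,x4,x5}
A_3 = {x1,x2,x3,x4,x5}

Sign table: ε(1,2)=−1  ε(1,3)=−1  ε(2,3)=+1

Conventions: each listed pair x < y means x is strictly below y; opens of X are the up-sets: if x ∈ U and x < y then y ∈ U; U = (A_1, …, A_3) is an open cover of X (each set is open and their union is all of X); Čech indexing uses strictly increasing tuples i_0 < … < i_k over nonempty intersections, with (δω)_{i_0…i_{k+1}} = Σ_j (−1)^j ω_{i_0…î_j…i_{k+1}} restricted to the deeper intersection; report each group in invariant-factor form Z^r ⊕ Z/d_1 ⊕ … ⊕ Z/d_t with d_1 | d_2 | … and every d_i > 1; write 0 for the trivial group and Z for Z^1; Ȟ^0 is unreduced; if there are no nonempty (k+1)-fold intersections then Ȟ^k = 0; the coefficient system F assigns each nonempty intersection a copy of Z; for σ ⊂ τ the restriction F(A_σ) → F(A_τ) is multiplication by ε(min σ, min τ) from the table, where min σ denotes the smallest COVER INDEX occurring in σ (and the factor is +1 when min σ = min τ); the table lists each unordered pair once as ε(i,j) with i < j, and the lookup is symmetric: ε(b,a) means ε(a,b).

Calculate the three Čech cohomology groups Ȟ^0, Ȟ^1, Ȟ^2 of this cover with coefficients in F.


Ȟ^0(U;F) ≅ Z, Ȟ^1(U;F) ≅ 0 and Ȟ^2(U;F) ≅ 0

nerve simplices:
  A12={x4,x5} A13={x2,x3,x4,x5} A23={x1,x4,x5}
  A123={x4,x5}
C dims 3,3,1; δ0: rk 2, SNF 1^2; δ1: rk 1, SNF 1^1
degree 0: 3−2−0 = 1 → Ȟ^0 ≅ Z
degree 1: 3−1−2 = 0 → Ȟ^1 ≅ 0
degree 2: 1−0−1 = 0 → Ȟ^2 ≅ 0


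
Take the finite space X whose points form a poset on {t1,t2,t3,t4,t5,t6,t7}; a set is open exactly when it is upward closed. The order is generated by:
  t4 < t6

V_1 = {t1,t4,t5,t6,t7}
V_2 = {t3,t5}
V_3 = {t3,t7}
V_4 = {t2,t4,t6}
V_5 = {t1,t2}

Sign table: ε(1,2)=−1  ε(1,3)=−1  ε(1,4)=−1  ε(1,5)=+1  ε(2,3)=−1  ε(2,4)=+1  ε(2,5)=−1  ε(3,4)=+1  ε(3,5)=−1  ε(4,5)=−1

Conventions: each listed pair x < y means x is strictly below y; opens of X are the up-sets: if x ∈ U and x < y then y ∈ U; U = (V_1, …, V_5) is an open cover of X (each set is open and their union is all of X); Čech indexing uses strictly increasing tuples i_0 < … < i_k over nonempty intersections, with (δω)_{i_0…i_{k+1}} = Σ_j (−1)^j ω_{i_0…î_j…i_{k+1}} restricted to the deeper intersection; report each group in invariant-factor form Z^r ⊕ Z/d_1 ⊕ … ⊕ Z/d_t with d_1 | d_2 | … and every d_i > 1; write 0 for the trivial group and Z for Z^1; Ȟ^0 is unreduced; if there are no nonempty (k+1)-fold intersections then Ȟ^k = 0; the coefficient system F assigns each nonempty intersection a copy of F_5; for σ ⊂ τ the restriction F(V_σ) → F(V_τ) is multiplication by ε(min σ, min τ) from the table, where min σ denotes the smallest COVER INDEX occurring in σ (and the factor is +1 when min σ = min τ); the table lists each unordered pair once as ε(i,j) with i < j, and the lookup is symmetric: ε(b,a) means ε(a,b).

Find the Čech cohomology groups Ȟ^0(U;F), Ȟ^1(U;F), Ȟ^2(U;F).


Ȟ^0(U;F) ≅ 0; Ȟ^1(U;F) ≅ Z/5; Ȟ^2(U;F) ≅ 0

nerve simplices:
  V12={t5} V13={t7} V14={t4,t6} V15={t1} V23={t3} V45={t2}
C dims 5,6; δ0: rk_F5 5
degree 0: 5−5−0 = 0 → Ȟ^0 ≅ 0
degree 1: 6−0−5 = 1 → Ȟ^1 ≅ Z/5
degree 2: 0−0−0 = 0 → Ȟ^2 ≅ 0


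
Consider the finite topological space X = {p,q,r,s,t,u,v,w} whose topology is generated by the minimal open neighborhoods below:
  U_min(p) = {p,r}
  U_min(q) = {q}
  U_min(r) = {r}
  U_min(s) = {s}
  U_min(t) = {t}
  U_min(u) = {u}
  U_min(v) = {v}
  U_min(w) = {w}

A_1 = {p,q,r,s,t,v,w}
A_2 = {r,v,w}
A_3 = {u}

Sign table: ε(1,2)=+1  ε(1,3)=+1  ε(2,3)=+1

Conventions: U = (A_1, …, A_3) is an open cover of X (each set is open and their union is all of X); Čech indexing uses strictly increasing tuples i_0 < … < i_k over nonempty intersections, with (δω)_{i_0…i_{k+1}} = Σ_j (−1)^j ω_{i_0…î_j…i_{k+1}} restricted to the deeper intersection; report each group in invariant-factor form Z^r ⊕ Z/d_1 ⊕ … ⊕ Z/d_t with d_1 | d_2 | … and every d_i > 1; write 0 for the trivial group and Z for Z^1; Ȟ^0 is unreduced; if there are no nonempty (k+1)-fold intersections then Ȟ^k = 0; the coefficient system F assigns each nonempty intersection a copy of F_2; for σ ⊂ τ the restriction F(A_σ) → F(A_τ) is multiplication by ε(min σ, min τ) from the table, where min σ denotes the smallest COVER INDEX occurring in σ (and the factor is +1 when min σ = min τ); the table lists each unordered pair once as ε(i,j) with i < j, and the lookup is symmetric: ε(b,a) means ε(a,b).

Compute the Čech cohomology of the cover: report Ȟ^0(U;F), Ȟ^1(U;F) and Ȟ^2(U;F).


nonempty overlaps:
  A12={r,v,w}
C dims 3,1; δ0: rk_F2 1
degree 0: 3−1−0 = 2 → Ȟ^0 ≅ Z/2 ⊕ Z/2
degree 1: 1−0−1 = 0 → Ȟ^1 ≅ 0
degree 2: 0−0−0 = 0 → Ȟ^2 ≅ 0

Ȟ^0 ≅ Z/2 ⊕ Z/2, Ȟ^1 ≅ 0, Ȟ^2 ≅ 0


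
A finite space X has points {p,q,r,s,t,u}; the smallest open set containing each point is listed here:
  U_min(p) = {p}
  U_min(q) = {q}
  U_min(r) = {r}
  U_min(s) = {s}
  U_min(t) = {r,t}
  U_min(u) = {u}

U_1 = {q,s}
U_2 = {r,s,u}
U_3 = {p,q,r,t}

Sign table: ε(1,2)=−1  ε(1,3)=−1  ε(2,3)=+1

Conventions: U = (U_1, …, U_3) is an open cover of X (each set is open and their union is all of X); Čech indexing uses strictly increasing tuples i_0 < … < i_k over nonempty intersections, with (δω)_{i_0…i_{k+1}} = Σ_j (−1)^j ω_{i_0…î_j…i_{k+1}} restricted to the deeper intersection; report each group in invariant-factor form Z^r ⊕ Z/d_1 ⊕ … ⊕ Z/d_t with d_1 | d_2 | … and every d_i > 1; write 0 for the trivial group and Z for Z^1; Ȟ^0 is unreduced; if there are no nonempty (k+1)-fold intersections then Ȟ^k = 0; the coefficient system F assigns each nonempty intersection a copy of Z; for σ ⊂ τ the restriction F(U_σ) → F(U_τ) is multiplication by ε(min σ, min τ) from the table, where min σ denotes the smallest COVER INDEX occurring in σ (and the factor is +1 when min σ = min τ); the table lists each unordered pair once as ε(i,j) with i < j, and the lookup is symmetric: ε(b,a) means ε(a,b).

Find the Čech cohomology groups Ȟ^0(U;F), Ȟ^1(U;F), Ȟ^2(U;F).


Ȟ^0 ≅ Z, Ȟ^1 ≅ Z, Ȟ^2 ≅ 0

nonempty overlaps:
  U12={s} U13={q} U23={r}
C dims 3,3; δ0: rk 2, SNF 1^2
degree 0: 3−2−0 = 1 → Ȟ^0 ≅ Z
degree 1: 3−0−2 = 1 → Ȟ^1 ≅ Z
degree 2: 0−0−0 = 0 → Ȟ^2 ≅ 0


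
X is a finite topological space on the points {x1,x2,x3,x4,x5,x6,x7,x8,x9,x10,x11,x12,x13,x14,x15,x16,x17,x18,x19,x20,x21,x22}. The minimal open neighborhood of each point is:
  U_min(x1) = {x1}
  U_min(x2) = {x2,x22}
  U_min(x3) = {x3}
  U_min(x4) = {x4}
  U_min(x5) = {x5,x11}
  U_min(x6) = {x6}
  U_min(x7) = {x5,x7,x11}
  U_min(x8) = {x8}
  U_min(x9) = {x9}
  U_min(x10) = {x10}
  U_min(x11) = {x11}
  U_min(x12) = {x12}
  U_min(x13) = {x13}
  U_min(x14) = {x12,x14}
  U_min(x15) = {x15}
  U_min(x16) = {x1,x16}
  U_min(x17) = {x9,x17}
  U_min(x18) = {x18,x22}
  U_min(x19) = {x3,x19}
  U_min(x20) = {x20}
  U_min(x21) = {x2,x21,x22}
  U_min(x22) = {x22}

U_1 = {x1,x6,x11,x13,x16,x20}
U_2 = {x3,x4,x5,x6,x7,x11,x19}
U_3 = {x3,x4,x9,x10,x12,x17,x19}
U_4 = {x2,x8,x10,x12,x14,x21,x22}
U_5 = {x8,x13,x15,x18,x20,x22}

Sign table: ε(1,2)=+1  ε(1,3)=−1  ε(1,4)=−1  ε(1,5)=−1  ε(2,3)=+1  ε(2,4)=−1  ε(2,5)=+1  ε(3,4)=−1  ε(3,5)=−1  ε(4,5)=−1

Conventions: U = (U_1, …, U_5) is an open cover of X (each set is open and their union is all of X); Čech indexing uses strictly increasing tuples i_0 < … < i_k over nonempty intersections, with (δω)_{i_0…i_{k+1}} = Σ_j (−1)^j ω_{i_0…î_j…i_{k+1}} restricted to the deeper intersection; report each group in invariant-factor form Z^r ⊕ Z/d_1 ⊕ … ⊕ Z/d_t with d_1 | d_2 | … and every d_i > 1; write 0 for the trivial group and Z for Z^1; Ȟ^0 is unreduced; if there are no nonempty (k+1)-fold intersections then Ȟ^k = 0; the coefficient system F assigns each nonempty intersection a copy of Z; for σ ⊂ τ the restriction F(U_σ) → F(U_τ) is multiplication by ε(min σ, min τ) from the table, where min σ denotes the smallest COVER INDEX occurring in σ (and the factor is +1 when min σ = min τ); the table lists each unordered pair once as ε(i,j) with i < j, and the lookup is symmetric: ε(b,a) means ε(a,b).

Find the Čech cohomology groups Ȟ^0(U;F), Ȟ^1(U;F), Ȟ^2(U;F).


intersection data:
  U12={x6,x11} U15={x13,x20} U23={x3,x4,x19} U34={x10,x12} U45={x8,x22}
C dims 5,5; δ0: rk 5, SNF 1^4·2
Ȟ^0 = (5 − 5) − 0 = 0, so Ȟ^0 ≅ 0
Ȟ^1 = (5 − 0) − 5 = 0 plus torsion [2], so Ȟ^1 ≅ Z/2
Ȟ^2 = (0 − 0) − 0 = 0, so Ȟ^2 ≅ 0

Ȟ^0 ≅ 0, Ȟ^1 ≅ Z/2, Ȟ^2 ≅ 0


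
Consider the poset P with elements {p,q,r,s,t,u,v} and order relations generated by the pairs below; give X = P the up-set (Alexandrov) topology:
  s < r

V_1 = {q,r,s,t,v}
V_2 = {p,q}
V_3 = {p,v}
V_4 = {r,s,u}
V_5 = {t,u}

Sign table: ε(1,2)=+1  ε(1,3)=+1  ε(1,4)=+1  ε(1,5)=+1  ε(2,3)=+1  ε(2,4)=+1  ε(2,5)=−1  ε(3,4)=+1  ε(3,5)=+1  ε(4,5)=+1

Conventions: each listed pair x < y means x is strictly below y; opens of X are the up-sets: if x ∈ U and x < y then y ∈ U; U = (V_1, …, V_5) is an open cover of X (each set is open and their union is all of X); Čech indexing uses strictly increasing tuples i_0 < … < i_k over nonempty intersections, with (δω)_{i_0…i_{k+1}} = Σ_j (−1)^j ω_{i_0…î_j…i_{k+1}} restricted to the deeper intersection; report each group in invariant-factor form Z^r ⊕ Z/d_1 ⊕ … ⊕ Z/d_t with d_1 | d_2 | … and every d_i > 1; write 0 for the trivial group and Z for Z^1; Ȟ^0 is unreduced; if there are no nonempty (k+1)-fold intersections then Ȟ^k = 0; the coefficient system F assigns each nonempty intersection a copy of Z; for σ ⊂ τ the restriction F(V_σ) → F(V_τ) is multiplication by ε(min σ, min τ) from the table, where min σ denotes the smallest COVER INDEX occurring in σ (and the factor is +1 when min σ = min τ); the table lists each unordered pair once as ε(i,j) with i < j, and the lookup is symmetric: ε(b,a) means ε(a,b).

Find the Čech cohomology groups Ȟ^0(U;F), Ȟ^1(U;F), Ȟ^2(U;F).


Ȟ^0(U;F) ≅ Z,  Ȟ^1(U;F) ≅ Z^2,  Ȟ^2(U;F) ≅ 0

intersection data:
  V12={q} V13={v} V14={r,s} V15={t} V23={p} V45={u}
C dims 5,6; δ0: rk 4, SNF 1^4
Ȟ^0 = (5 − 4) − 0 = 1, so Ȟ^0 ≅ Z
Ȟ^1 = (6 − 0) − 4 = 2, so Ȟ^1 ≅ Z^2
Ȟ^2 = (0 − 0) − 0 = 0, so Ȟ^2 ≅ 0


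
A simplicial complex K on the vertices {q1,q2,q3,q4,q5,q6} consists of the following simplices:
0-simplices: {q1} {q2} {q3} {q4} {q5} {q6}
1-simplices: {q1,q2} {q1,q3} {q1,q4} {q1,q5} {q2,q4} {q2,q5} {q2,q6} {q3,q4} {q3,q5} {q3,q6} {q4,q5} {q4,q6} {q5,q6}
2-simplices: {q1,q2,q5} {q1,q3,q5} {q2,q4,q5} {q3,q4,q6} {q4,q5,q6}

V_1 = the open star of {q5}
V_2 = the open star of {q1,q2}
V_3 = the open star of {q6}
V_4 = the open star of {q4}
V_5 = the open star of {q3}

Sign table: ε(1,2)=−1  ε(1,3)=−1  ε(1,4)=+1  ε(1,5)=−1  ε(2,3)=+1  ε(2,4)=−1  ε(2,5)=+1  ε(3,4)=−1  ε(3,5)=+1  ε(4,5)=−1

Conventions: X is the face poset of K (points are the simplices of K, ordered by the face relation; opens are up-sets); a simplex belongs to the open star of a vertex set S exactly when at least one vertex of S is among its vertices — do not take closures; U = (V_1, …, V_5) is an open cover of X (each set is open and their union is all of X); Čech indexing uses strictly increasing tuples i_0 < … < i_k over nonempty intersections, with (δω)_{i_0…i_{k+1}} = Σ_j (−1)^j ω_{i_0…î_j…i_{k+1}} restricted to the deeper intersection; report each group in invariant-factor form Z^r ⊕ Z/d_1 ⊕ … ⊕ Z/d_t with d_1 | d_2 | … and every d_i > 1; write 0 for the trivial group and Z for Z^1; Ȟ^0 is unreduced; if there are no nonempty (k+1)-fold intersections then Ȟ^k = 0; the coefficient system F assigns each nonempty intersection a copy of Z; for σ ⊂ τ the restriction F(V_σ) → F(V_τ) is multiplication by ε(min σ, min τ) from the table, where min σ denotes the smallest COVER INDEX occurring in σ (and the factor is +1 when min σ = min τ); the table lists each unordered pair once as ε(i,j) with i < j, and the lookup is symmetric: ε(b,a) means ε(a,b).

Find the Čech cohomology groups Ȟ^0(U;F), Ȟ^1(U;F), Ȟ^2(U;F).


nonempty intersections:
  V1={{q5},{q1,q5},{q2,q5},{q3,q5},{q4,q5},{q5,q6},{q1,q2,q5},{q1,q3,q5},{q2,q4,q5},{q4,q5,q6}} V2={{q1},{q2},{q1,q2},{q1,q3},{q1,q4},{q1,q5},{q2,q4},{q2,q5},{q2,q6},{q1,q2,q5},{q1,q3,q5},{q2,q4,q5}} V3={{q6},{q2,q6},{q3,q6},{q4,q6},{q5,q6},{q3,q4,q6},{q4,q5,q6}} V4={{q4},{q1,q4},{q2,q4},{q3,q4},{q4,q5},{q4,q6},{q2,q4,q5},{q3,q4,q6},{q4,q5,q6}} V5={{q3},{q1,q3},{q3,q4},{q3,q5},{q3,q6},{q1,q3,q5},{q3,q4,q6}}
  V12={{q1,q5},{q2,q5},{q1,q2,q5},{q1,q3,q5},{q2,q4,q5}} V13={{q5,q6},{q4,q5,q6}} V14={{q4,q5},{q2,q4,q5},{q4,q5,q6}} V15={{q3,q5},{q1,q3,q5}} V23={{q2,q6}} V24={{q1,q4},{q2,q4},{q2,q4,q5}} V25={{q1,q3},{q1,q3,q5}} V34={{q4,q6},{q3,q4,q6},{q4,q5,q6}} V35={{q3,q6},{q3,q4,q6}} V45={{q3,q4},{q3,q4,q6}}
  V124={{q2,q4,q5}} V125={{q1,q3,q5}} V134={{q4,q5,q6}} V345={{q3,q4,q6}}
C dims 5,10,4; δ0: rk 4, SNF 1^4; δ1: rk 4, SNF 1^4
Ȟ^0: (5−4)−0=1 ⇒ Z
Ȟ^1: (10−4)−4=2 ⇒ Z^2
Ȟ^2: (4−0)−4=0 ⇒ 0

Ȟ^0 = Z; Ȟ^1 = Z^2; Ȟ^2 = 0


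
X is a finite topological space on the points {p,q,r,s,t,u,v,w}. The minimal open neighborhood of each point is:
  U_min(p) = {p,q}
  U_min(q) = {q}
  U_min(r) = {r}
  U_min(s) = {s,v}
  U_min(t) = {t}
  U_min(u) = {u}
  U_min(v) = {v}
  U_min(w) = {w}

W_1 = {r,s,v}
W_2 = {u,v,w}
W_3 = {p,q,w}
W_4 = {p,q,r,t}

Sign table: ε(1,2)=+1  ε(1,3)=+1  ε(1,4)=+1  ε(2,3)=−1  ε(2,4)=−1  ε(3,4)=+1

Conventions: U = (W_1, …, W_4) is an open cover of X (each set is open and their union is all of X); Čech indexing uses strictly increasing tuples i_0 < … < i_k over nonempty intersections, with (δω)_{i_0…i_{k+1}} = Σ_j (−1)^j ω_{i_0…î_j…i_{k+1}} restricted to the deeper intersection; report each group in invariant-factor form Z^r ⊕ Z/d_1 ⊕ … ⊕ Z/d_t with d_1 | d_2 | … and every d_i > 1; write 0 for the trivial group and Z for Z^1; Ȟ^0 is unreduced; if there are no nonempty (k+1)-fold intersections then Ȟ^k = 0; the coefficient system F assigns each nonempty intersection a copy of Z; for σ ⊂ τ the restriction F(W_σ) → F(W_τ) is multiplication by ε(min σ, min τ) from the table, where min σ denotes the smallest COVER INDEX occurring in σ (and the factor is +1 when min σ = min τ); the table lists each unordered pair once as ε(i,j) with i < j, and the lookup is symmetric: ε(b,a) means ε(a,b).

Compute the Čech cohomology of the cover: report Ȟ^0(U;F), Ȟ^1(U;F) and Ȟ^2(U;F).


Ȟ^0 ≅ 0,  Ȟ^1 ≅ Z/2,  Ȟ^2 ≅ 0

nonempty intersections:
  W12={v} W14={r} W23={w} W34={p,q}
C dims 4,4; δ0: rk 4, SNF 1^3·2
Ȟ^0: (4−4)−0=0 ⇒ 0
Ȟ^1: (4−0)−4=0 plus torsion [2] ⇒ Z/2
Ȟ^2: (0−0)−0=0 ⇒ 0


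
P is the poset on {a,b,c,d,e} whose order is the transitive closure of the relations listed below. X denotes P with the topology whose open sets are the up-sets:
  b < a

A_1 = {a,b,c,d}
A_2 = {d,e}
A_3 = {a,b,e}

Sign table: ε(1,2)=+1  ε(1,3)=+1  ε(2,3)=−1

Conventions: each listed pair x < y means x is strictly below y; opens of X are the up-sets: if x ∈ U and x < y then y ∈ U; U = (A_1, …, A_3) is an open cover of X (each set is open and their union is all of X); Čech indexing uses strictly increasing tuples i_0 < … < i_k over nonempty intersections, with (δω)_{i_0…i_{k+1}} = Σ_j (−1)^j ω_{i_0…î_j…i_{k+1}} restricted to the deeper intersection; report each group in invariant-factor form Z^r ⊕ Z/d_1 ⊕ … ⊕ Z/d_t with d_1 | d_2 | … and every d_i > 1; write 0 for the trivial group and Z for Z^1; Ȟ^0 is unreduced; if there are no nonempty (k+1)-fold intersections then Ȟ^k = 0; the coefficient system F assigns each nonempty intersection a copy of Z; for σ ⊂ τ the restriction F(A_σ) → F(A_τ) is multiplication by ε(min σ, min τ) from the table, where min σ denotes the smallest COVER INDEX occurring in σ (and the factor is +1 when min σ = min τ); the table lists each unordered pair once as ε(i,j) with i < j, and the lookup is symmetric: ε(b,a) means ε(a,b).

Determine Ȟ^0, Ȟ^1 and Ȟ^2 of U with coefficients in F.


Ȟ^0 ≅ 0, Ȟ^1 ≅ Z/2, Ȟ^2 ≅ 0

intersection data:
  A12={d} A13={a,b} A23={e}
C dims 3,3; δ0: rk 3, SNF 1^2·2
Ȟ^0 = (3 − 3) − 0 = 0, so Ȟ^0 ≅ 0
Ȟ^1 = (3 − 0) − 3 = 0 plus torsion [2], so Ȟ^1 ≅ Z/2
Ȟ^2 = (0 − 0) − 0 = 0, so Ȟ^2 ≅ 0
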